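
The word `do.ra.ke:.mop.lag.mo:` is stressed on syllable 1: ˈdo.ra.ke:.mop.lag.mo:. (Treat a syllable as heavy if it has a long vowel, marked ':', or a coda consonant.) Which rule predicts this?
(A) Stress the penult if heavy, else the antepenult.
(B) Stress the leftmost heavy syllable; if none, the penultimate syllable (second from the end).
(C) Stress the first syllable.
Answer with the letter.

C

Rule A → syllable 5 (observed: 1).
Rule B → syllable 3 (observed: 1).
Rule C → syllable 1 ✓.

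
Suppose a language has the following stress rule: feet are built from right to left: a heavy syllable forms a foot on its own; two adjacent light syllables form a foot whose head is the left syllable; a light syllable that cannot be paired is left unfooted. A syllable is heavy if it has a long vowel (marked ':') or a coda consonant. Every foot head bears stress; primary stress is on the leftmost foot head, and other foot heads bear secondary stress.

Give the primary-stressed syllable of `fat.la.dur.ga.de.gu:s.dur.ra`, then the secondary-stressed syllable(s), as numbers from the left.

Weights: 1 fat H, 2 la L, 3 dur H, 4 ga L, 5 de L, 6 gu:s H, 7 dur H, 8 ra L.
Parse right to left (heavy = foot alone; LL = one foot; stranded L unfooted): (ˈfat) la (ˈdur) (ˈga.de) (ˈgu:s) (ˈdur) ra.
Foot heads: 1, 3, 4, 6, 7.
Primary stress on the leftmost head = syllable 1.
Secondary stress on 3, 4, 6, 7: ˈfat.la.ˌdur.ˌga.de.ˌgu:s.ˌdur.ra.

primary 1, secondary 3, 4, 6, 7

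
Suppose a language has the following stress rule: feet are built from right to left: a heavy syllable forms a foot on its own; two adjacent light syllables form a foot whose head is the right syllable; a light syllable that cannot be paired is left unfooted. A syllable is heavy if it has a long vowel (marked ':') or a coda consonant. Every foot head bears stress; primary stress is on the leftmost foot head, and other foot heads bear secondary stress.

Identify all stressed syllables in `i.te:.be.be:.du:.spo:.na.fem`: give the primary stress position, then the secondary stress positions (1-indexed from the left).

Weights: 1 i L, 2 te: H, 3 be L, 4 be: H, 5 du: H, 6 spo: H, 7 na L, 8 fem H.
Parse right to left (heavy = foot alone; LL = one foot; stranded L unfooted): i (ˈte:) be (ˈbe:) (ˈdu:) (ˈspo:) na (ˈfem).
Foot heads: 2, 4, 5, 6, 8.
Primary stress on the leftmost head = syllable 2.
Secondary stress on 4, 5, 6, 8: i.ˈte:.be.ˌbe:.ˌdu:.ˌspo:.na.ˌfem.

primary 2, secondary 4, 5, 6, 8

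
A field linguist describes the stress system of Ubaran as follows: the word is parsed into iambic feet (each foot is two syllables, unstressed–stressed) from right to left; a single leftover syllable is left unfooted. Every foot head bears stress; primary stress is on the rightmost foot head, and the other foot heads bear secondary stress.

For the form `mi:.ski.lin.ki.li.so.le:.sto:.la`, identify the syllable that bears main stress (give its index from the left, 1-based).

9

Parse right to left into iambic (σˈσ) feet: mi: (ski.ˈlin) (ki.ˈli) (so.ˈle:) (sto:.ˈla). Syllable 1 is left unfooted.
Foot heads (stressed positions): 3, 5, 7, 9.
End Rule Rightmost: primary stress on the rightmost head = syllable 9.
Primary stress: syllable 9 → mi:.ski.lin.ki.li.so.le:.sto:.ˈla.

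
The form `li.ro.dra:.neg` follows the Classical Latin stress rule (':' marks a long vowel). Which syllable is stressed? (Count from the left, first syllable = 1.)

Classical Latin: stress the penult if heavy (long vowel or closed), else the antepenult.
Weights: 2 ro L, 3 dra: H, 4 neg H.
The penult (syllable 3, dra:) is heavy, so it takes stress.
Stress on syllable 3: li.ro.ˈdra:.neg.

3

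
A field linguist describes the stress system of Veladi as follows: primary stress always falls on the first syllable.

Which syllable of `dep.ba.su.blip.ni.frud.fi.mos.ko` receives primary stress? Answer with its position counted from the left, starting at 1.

The word has 9 syllables; the first syllable is syllable 1 (dep).
Primary stress: syllable 1 → ˈdep.ba.su.blip.ni.frud.fi.mos.ko.

1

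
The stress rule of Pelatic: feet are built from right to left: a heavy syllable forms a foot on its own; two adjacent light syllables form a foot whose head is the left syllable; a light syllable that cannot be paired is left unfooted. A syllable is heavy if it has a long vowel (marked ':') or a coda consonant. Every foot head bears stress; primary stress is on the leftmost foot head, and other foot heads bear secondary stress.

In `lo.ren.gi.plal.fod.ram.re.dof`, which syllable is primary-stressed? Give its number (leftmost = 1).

2

Weights: 1 lo L, 2 ren H, 3 gi L, 4 plal H, 5 fod H, 6 ram H, 7 re L, 8 dof H.
Parse right to left (heavy = foot alone; LL = one foot; stranded L unfooted): lo (ˈren) gi (ˈplal) (ˈfod) (ˈram) re (ˈdof).
Foot heads: 2, 4, 5, 6, 8.
Primary stress on the leftmost head = syllable 2.
Primary stress: syllable 2 → lo.ˈren.gi.plal.fod.ram.re.dof.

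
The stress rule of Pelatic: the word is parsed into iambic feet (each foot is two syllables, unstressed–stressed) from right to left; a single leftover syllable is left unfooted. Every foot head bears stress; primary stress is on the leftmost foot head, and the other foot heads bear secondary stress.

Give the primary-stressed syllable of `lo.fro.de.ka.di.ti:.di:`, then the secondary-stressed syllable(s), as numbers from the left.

primary 3, secondary 5, 7

Parse right to left into iambic (σˈσ) feet: lo (fro.ˈde) (ka.ˈdi) (ti:.ˈdi:). Syllable 1 is left unfooted.
Foot heads (stressed positions): 3, 5, 7.
End Rule Leftmost: primary stress on the leftmost head = syllable 3.
Secondary stress on 5, 7: lo.fro.ˈde.ka.ˌdi.ti:.ˌdi:.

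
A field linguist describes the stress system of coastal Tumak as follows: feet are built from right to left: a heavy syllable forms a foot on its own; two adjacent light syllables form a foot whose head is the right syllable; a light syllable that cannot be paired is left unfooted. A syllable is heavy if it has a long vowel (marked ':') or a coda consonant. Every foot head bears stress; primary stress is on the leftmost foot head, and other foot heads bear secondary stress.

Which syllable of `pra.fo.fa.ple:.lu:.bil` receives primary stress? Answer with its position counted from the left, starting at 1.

3

Weights: 1 pra L, 2 fo L, 3 fa L, 4 ple: H, 5 lu: H, 6 bil H.
Parse right to left (heavy = foot alone; LL = one foot; stranded L unfooted): pra (fo.ˈfa) (ˈple:) (ˈlu:) (ˈbil).
Foot heads: 3, 4, 5, 6.
Primary stress on the leftmost head = syllable 3.
Primary stress: syllable 3 → pra.fo.ˈfa.ple:.lu:.bil.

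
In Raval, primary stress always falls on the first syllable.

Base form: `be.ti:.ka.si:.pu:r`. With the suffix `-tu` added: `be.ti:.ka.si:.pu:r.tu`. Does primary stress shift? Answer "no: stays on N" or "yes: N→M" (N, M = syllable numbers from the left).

no: stays on 1

Base `be.ti:.ka.si:.pu:r` (5 syllables):
  The word has 5 syllables; the first syllable is syllable 1 (be).
  → primary stress on syllable 1.
Suffixed `be.ti:.ka.si:.pu:r.tu` (6 syllables):
  The word has 6 syllables; the first syllable is syllable 1 (be).
  → primary stress on syllable 1.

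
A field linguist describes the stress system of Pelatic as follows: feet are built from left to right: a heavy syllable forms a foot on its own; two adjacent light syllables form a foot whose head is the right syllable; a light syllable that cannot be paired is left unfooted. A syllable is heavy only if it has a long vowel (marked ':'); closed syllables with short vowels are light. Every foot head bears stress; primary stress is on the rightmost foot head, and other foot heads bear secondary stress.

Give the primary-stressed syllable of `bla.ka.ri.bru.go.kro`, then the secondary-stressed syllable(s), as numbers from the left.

Weights: 1 bla L, 2 ka L, 3 ri L, 4 bru L, 5 go L, 6 kro L.
Parse left to right (heavy = foot alone; LL = one foot; stranded L unfooted): (bla.ˈka) (ri.ˈbru) (go.ˈkro).
Foot heads: 2, 4, 6.
Primary stress on the rightmost head = syllable 6.
Secondary stress on 2, 4: bla.ˌka.ri.ˌbru.go.ˈkro.

primary 6, secondary 2, 4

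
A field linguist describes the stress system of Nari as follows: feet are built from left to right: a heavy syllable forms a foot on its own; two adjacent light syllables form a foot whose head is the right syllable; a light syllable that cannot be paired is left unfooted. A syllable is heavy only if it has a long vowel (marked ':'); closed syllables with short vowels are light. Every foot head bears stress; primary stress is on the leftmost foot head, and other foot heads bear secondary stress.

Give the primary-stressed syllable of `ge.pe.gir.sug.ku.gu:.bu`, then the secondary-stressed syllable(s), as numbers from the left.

Weights: 1 ge L, 2 pe L, 3 gir L, 4 sug L, 5 ku L, 6 gu: H, 7 bu L.
Parse left to right (heavy = foot alone; LL = one foot; stranded L unfooted): (ge.ˈpe) (gir.ˈsug) ku (ˈgu:) bu.
Foot heads: 2, 4, 6.
Primary stress on the leftmost head = syllable 2.
Secondary stress on 4, 6: ge.ˈpe.gir.ˌsug.ku.ˌgu:.bu.

primary 2, secondary 4, 6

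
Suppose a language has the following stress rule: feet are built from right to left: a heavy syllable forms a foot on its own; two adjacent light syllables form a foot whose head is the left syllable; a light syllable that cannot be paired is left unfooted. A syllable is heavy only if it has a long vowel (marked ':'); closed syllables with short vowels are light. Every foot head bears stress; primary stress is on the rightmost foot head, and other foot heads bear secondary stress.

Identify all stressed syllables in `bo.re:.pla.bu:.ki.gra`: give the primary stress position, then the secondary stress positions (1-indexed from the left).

primary 5, secondary 2, 4

Weights: 1 bo L, 2 re: H, 3 pla L, 4 bu: H, 5 ki L, 6 gra L.
Parse right to left (heavy = foot alone; LL = one foot; stranded L unfooted): bo (ˈre:) pla (ˈbu:) (ˈki.gra).
Foot heads: 2, 4, 5.
Primary stress on the rightmost head = syllable 5.
Secondary stress on 2, 4: bo.ˌre:.pla.ˌbu:.ˈki.gra.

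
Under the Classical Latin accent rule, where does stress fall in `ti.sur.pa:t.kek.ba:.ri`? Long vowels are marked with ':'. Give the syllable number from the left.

Classical Latin: stress the penult if heavy (long vowel or closed), else the antepenult.
Weights: 4 kek H, 5 ba: H, 6 ri L.
The penult (syllable 5, ba:) is heavy, so it takes stress.
Stress on syllable 5: ti.sur.pa:t.kek.ˈba:.ri.

5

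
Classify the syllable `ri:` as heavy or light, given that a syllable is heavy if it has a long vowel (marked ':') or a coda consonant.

heavy

`ri:`: long vowel, open (no coda). Long vowel → heavy.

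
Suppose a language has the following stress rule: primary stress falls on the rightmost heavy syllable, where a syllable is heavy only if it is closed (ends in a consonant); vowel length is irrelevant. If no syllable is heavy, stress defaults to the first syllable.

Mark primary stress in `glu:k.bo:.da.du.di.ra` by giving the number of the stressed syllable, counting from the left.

1

Weights: 1 glu:k H, 2 bo: L, 3 da L, 4 du L, 5 di L, 6 ra L.
Heavy syllables in the domain: 1. The rightmost is syllable 1 (glu:k).
Primary stress: syllable 1 → ˈglu:k.bo:.da.du.di.ra.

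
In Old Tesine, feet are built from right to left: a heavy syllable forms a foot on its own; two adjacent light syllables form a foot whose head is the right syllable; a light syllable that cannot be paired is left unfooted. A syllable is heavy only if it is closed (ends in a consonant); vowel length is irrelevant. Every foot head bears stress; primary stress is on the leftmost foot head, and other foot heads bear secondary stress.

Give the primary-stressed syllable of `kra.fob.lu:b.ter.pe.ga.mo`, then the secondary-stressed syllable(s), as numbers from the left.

Weights: 1 kra L, 2 fob H, 3 lu:b H, 4 ter H, 5 pe L, 6 ga L, 7 mo L.
Parse right to left (heavy = foot alone; LL = one foot; stranded L unfooted): kra (ˈfob) (ˈlu:b) (ˈter) pe (ga.ˈmo).
Foot heads: 2, 3, 4, 7.
Primary stress on the leftmost head = syllable 2.
Secondary stress on 3, 4, 7: kra.ˈfob.ˌlu:b.ˌter.pe.ga.ˌmo.

primary 2, secondary 3, 4, 7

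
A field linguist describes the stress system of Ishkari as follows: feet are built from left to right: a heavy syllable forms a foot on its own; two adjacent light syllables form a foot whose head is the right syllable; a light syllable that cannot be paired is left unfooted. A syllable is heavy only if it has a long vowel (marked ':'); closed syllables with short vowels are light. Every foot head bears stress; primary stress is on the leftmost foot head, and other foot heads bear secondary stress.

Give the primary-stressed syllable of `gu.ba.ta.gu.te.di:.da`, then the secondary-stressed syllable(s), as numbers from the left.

primary 2, secondary 4, 6

Weights: 1 gu L, 2 ba L, 3 ta L, 4 gu L, 5 te L, 6 di: H, 7 da L.
Parse left to right (heavy = foot alone; LL = one foot; stranded L unfooted): (gu.ˈba) (ta.ˈgu) te (ˈdi:) da.
Foot heads: 2, 4, 6.
Primary stress on the leftmost head = syllable 2.
Secondary stress on 4, 6: gu.ˈba.ta.ˌgu.te.ˌdi:.da.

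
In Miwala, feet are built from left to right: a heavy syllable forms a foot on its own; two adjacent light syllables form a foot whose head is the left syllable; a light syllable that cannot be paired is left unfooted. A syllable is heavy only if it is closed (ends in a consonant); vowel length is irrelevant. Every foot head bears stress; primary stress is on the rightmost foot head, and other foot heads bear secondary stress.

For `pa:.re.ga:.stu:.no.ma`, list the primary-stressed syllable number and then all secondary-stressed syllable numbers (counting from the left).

Weights: 1 pa: L, 2 re L, 3 ga: L, 4 stu: L, 5 no L, 6 ma L.
Parse left to right (heavy = foot alone; LL = one foot; stranded L unfooted): (ˈpa:.re) (ˈga:.stu:) (ˈno.ma).
Foot heads: 1, 3, 5.
Primary stress on the rightmost head = syllable 5.
Secondary stress on 1, 3: ˌpa:.re.ˌga:.stu:.ˈno.ma.

primary 5, secondary 1, 3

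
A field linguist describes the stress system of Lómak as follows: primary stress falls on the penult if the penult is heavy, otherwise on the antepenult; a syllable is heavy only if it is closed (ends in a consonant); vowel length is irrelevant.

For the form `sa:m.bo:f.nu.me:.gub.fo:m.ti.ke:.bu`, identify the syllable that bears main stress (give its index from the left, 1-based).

Weights: 7 ti L, 8 ke: L, 9 bu L.
The penult (syllable 8, ke:) is light, so stress falls on the antepenult (syllable 7, ti).
Primary stress: syllable 7 → sa:m.bo:f.nu.me:.gub.fo:m.ˈti.ke:.bu.

7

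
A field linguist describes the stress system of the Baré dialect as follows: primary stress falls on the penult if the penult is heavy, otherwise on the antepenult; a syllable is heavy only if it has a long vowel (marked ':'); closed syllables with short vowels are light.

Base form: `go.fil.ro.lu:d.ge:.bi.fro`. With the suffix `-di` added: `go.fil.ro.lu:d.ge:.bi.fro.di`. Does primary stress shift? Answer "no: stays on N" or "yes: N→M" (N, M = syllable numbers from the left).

Base `go.fil.ro.lu:d.ge:.bi.fro` (7 syllables):
  Weights: 5 ge: H, 6 bi L, 7 fro L.
  The penult (syllable 6, bi) is light, so stress falls on the antepenult (syllable 5, ge:).
  → primary stress on syllable 5.
Suffixed `go.fil.ro.lu:d.ge:.bi.fro.di` (8 syllables):
  Weights: 6 bi L, 7 fro L, 8 di L.
  The penult (syllable 7, fro) is light, so stress falls on the antepenult (syllable 6, bi).
  → primary stress on syllable 6.

yes: 5→6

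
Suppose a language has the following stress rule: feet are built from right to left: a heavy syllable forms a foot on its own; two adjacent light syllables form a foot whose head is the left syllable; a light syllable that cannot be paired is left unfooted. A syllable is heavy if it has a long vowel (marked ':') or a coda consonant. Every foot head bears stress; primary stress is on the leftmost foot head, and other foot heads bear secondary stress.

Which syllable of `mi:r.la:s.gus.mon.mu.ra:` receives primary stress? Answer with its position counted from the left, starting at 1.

1

Weights: 1 mi:r H, 2 la:s H, 3 gus H, 4 mon H, 5 mu L, 6 ra: H.
Parse right to left (heavy = foot alone; LL = one foot; stranded L unfooted): (ˈmi:r) (ˈla:s) (ˈgus) (ˈmon) mu (ˈra:).
Foot heads: 1, 2, 3, 4, 6.
Primary stress on the leftmost head = syllable 1.
Primary stress: syllable 1 → ˈmi:r.la:s.gus.mon.mu.ra:.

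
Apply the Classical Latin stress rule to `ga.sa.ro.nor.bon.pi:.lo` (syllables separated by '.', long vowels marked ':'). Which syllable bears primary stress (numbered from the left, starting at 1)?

Classical Latin: stress the penult if heavy (long vowel or closed), else the antepenult.
Weights: 5 bon H, 6 pi: H, 7 lo L.
The penult (syllable 6, pi:) is heavy, so it takes stress.
Stress on syllable 6: ga.sa.ro.nor.bon.ˈpi:.lo.

6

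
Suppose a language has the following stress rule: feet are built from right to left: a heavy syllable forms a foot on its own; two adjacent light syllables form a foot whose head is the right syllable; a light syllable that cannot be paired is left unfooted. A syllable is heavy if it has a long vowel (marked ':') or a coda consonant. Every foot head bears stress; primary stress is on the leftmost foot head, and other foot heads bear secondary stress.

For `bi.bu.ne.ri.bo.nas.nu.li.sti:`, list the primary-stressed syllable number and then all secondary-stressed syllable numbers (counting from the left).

Weights: 1 bi L, 2 bu L, 3 ne L, 4 ri L, 5 bo L, 6 nas H, 7 nu L, 8 li L, 9 sti: H.
Parse right to left (heavy = foot alone; LL = one foot; stranded L unfooted): bi (bu.ˈne) (ri.ˈbo) (ˈnas) (nu.ˈli) (ˈsti:).
Foot heads: 3, 5, 6, 8, 9.
Primary stress on the leftmost head = syllable 3.
Secondary stress on 5, 6, 8, 9: bi.bu.ˈne.ri.ˌbo.ˌnas.nu.ˌli.ˌsti:.

primary 3, secondary 5, 6, 8, 9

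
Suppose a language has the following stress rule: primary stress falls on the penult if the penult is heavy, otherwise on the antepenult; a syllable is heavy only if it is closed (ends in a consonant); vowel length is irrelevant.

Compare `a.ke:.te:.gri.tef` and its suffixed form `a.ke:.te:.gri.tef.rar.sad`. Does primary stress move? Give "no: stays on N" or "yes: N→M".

yes: 3→6

Base `a.ke:.te:.gri.tef` (5 syllables):
  Weights: 3 te: L, 4 gri L, 5 tef H.
  The penult (syllable 4, gri) is light, so stress falls on the antepenult (syllable 3, te:).
  → primary stress on syllable 3.
Suffixed `a.ke:.te:.gri.tef.rar.sad` (7 syllables):
  Weights: 5 tef H, 6 rar H, 7 sad H.
  The penult (syllable 6, rar) is heavy, so it takes stress.
  → primary stress on syllable 6.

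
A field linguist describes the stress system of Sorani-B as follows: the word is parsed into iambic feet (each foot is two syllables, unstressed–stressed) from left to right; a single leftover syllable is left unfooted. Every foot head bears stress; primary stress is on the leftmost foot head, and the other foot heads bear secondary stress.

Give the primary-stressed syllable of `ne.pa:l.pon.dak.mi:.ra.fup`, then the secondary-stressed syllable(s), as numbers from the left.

primary 2, secondary 4, 6

Parse left to right into iambic (σˈσ) feet: (ne.ˈpa:l) (pon.ˈdak) (mi:.ˈra) fup. Syllable 7 is left unfooted.
Foot heads (stressed positions): 2, 4, 6.
End Rule Leftmost: primary stress on the leftmost head = syllable 2.
Secondary stress on 4, 6: ne.ˈpa:l.pon.ˌdak.mi:.ˌra.fup.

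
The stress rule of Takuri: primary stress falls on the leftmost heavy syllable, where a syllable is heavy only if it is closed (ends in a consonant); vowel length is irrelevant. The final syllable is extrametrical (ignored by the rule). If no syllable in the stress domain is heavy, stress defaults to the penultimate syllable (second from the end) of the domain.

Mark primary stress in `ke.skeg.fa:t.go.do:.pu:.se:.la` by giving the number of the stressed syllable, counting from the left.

2

The final syllable (8, la) is extrametrical; the stress domain is syllables 1–7.
Weights: 1 ke L, 2 skeg H, 3 fa:t H, 4 go L, 5 do: L, 6 pu: L, 7 se: L.
Heavy syllables in the domain: 2, 3. The leftmost is syllable 2 (skeg).
Primary stress: syllable 2 → ke.ˈskeg.fa:t.go.do:.pu:.se:.la.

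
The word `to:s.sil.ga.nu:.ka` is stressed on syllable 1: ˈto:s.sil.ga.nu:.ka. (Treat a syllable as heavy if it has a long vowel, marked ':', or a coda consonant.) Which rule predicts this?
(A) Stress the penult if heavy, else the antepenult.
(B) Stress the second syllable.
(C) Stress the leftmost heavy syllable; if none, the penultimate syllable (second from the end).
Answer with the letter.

Rule A → syllable 4 (observed: 1).
Rule B → syllable 2 (observed: 1).
Rule C → syllable 1 ✓.

C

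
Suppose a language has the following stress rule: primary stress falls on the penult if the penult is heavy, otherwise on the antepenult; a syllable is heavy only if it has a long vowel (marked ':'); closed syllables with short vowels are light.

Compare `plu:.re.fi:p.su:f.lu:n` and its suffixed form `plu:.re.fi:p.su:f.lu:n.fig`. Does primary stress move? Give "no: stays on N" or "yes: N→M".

Base `plu:.re.fi:p.su:f.lu:n` (5 syllables):
  Weights: 3 fi:p H, 4 su:f H, 5 lu:n H.
  The penult (syllable 4, su:f) is heavy, so it takes stress.
  → primary stress on syllable 4.
Suffixed `plu:.re.fi:p.su:f.lu:n.fig` (6 syllables):
  Weights: 4 su:f H, 5 lu:n H, 6 fig L.
  The penult (syllable 5, lu:n) is heavy, so it takes stress.
  → primary stress on syllable 5.

yes: 4→5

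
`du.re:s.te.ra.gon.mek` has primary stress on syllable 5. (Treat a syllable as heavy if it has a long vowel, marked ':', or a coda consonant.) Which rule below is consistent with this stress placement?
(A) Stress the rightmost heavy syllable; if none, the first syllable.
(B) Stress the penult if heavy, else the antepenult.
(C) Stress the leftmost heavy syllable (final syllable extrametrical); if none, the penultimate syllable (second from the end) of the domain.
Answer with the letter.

B

Rule A → syllable 6 (observed: 5).
Rule B → syllable 5 ✓.
Rule C → syllable 2 (observed: 5).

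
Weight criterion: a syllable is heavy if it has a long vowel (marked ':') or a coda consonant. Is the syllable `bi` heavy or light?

`bi`: short vowel, open (no coda). Short vowel, open → light.

light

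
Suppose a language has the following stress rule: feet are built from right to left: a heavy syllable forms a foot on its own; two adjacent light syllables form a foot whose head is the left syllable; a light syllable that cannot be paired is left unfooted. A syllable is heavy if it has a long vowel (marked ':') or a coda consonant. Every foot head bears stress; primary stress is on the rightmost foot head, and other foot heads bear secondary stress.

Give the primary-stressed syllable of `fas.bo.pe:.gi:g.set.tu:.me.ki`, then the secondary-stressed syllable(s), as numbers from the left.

Weights: 1 fas H, 2 bo L, 3 pe: H, 4 gi:g H, 5 set H, 6 tu: H, 7 me L, 8 ki L.
Parse right to left (heavy = foot alone; LL = one foot; stranded L unfooted): (ˈfas) bo (ˈpe:) (ˈgi:g) (ˈset) (ˈtu:) (ˈme.ki).
Foot heads: 1, 3, 4, 5, 6, 7.
Primary stress on the rightmost head = syllable 7.
Secondary stress on 1, 3, 4, 5, 6: ˌfas.bo.ˌpe:.ˌgi:g.ˌset.ˌtu:.ˈme.ki.

primary 7, secondary 1, 3, 4, 5, 6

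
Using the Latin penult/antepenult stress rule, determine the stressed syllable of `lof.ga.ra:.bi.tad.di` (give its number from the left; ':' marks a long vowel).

5

Classical Latin: stress the penult if heavy (long vowel or closed), else the antepenult.
Weights: 4 bi L, 5 tad H, 6 di L.
The penult (syllable 5, tad) is heavy, so it takes stress.
Stress on syllable 5: lof.ga.ra:.bi.ˈtad.di.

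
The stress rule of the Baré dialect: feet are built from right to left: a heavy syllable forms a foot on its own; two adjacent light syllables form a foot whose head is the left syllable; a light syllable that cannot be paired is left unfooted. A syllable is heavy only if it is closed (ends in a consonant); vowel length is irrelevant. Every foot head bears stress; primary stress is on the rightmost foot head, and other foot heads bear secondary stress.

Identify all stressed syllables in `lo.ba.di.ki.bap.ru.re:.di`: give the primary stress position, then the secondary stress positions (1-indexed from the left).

primary 7, secondary 1, 3, 5

Weights: 1 lo L, 2 ba L, 3 di L, 4 ki L, 5 bap H, 6 ru L, 7 re: L, 8 di L.
Parse right to left (heavy = foot alone; LL = one foot; stranded L unfooted): (ˈlo.ba) (ˈdi.ki) (ˈbap) ru (ˈre:.di).
Foot heads: 1, 3, 5, 7.
Primary stress on the rightmost head = syllable 7.
Secondary stress on 1, 3, 5: ˌlo.ba.ˌdi.ki.ˌbap.ru.ˈre:.di.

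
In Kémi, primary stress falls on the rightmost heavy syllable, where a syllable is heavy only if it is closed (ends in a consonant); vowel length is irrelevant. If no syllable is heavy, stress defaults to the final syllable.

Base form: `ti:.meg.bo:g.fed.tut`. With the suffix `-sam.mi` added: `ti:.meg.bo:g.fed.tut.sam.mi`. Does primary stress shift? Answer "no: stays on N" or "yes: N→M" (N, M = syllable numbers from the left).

yes: 5→6

Base `ti:.meg.bo:g.fed.tut` (5 syllables):
  Weights: 1 ti: L, 2 meg H, 3 bo:g H, 4 fed H, 5 tut H.
  Heavy syllables in the domain: 2, 3, 4, 5. The rightmost is syllable 5 (tut).
  → primary stress on syllable 5.
Suffixed `ti:.meg.bo:g.fed.tut.sam.mi` (7 syllables):
  Weights: 1 ti: L, 2 meg H, 3 bo:g H, 4 fed H, 5 tut H, 6 sam H, 7 mi L.
  Heavy syllables in the domain: 2, 3, 4, 5, 6. The rightmost is syllable 6 (sam).
  → primary stress on syllable 6.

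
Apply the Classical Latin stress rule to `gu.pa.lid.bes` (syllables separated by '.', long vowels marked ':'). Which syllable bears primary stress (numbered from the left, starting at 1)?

Classical Latin: stress the penult if heavy (long vowel or closed), else the antepenult.
Weights: 2 pa L, 3 lid H, 4 bes H.
The penult (syllable 3, lid) is heavy, so it takes stress.
Stress on syllable 3: gu.pa.ˈlid.bes.

3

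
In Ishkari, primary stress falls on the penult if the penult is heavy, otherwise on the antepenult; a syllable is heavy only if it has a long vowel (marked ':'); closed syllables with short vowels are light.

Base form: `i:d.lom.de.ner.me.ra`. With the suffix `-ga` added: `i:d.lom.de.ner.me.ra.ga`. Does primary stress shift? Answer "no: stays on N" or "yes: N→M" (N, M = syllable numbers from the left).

yes: 4→5

Base `i:d.lom.de.ner.me.ra` (6 syllables):
  Weights: 4 ner L, 5 me L, 6 ra L.
  The penult (syllable 5, me) is light, so stress falls on the antepenult (syllable 4, ner).
  → primary stress on syllable 4.
Suffixed `i:d.lom.de.ner.me.ra.ga` (7 syllables):
  Weights: 5 me L, 6 ra L, 7 ga L.
  The penult (syllable 6, ra) is light, so stress falls on the antepenult (syllable 5, me).
  → primary stress on syllable 5.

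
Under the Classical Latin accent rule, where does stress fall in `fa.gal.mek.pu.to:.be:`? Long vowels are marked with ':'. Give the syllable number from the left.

Classical Latin: stress the penult if heavy (long vowel or closed), else the antepenult.
Weights: 4 pu L, 5 to: H, 6 be: H.
The penult (syllable 5, to:) is heavy, so it takes stress.
Stress on syllable 5: fa.gal.mek.pu.ˈto:.be:.

5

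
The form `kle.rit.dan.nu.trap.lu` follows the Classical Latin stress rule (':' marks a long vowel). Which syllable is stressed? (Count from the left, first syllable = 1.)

Classical Latin: stress the penult if heavy (long vowel or closed), else the antepenult.
Weights: 4 nu L, 5 trap H, 6 lu L.
The penult (syllable 5, trap) is heavy, so it takes stress.
Stress on syllable 5: kle.rit.dan.nu.ˈtrap.lu.

5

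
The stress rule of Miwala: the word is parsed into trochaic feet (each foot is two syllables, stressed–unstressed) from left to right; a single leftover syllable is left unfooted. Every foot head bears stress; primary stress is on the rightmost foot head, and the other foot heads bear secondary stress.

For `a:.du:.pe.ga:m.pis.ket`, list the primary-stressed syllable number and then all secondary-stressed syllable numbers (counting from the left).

Parse left to right into trochaic (ˈσσ) feet: (ˈa:.du:) (ˈpe.ga:m) (ˈpis.ket).
Foot heads (stressed positions): 1, 3, 5.
End Rule Rightmost: primary stress on the rightmost head = syllable 5.
Secondary stress on 1, 3: ˌa:.du:.ˌpe.ga:m.ˈpis.ket.

primary 5, secondary 1, 3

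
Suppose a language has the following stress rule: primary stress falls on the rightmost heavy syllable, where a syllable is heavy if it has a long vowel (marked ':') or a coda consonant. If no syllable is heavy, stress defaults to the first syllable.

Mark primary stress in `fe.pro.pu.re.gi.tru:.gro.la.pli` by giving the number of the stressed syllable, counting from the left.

Weights: 1 fe L, 2 pro L, 3 pu L, 4 re L, 5 gi L, 6 tru: H, 7 gro L, 8 la L, 9 pli L.
Heavy syllables in the domain: 6. The rightmost is syllable 6 (tru:).
Primary stress: syllable 6 → fe.pro.pu.re.gi.ˈtru:.gro.la.pli.

6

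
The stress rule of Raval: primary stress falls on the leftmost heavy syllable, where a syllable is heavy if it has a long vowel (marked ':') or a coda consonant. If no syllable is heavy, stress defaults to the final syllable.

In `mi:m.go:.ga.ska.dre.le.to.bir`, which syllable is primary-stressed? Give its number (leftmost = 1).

Weights: 1 mi:m H, 2 go: H, 3 ga L, 4 ska L, 5 dre L, 6 le L, 7 to L, 8 bir H.
Heavy syllables in the domain: 1, 2, 8. The leftmost is syllable 1 (mi:m).
Primary stress: syllable 1 → ˈmi:m.go:.ga.ska.dre.le.to.bir.

1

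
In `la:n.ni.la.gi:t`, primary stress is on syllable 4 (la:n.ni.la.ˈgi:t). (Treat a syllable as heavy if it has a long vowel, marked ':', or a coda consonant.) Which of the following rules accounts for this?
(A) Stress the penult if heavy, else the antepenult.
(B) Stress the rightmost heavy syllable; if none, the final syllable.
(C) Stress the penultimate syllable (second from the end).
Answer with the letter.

B

Rule A → syllable 2 (observed: 4).
Rule B → syllable 4 ✓.
Rule C → syllable 3 (observed: 4).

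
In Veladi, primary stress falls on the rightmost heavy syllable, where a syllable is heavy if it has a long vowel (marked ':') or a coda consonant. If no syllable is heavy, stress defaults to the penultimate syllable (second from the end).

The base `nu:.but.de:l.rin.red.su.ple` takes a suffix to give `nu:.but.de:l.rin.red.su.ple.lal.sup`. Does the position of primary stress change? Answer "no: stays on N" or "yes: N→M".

yes: 5→9

Base `nu:.but.de:l.rin.red.su.ple` (7 syllables):
  Weights: 1 nu: H, 2 but H, 3 de:l H, 4 rin H, 5 red H, 6 su L, 7 ple L.
  Heavy syllables in the domain: 1, 2, 3, 4, 5. The rightmost is syllable 5 (red).
  → primary stress on syllable 5.
Suffixed `nu:.but.de:l.rin.red.su.ple.lal.sup` (9 syllables):
  Weights: 1 nu: H, 2 but H, 3 de:l H, 4 rin H, 5 red H, 6 su L, 7 ple L, 8 lal H, 9 sup H.
  Heavy syllables in the domain: 1, 2, 3, 4, 5, 8, 9. The rightmost is syllable 9 (sup).
  → primary stress on syllable 9.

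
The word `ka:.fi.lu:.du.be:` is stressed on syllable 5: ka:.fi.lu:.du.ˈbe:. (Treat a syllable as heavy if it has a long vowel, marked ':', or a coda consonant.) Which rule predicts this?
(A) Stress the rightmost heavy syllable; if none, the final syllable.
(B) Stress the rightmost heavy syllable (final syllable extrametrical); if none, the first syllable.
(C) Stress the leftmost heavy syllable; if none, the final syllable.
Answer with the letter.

A

Rule A → syllable 5 ✓.
Rule B → syllable 3 (observed: 5).
Rule C → syllable 1 (observed: 5).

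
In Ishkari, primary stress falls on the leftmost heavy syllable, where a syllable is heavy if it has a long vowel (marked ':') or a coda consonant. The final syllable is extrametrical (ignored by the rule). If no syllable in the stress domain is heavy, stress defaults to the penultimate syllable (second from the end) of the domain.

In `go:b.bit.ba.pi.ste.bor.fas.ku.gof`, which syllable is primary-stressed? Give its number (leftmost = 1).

1

The final syllable (9, gof) is extrametrical; the stress domain is syllables 1–8.
Weights: 1 go:b H, 2 bit H, 3 ba L, 4 pi L, 5 ste L, 6 bor H, 7 fas H, 8 ku L.
Heavy syllables in the domain: 1, 2, 6, 7. The leftmost is syllable 1 (go:b).
Primary stress: syllable 1 → ˈgo:b.bit.ba.pi.ste.bor.fas.ku.gof.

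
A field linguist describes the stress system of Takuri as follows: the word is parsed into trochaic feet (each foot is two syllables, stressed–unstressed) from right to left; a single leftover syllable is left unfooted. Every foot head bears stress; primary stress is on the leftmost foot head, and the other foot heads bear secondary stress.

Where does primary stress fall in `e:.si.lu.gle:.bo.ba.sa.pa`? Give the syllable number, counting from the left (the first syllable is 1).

Parse right to left into trochaic (ˈσσ) feet: (ˈe:.si) (ˈlu.gle:) (ˈbo.ba) (ˈsa.pa).
Foot heads (stressed positions): 1, 3, 5, 7.
End Rule Leftmost: primary stress on the leftmost head = syllable 1.
Primary stress: syllable 1 → ˈe:.si.lu.gle:.bo.ba.sa.pa.

1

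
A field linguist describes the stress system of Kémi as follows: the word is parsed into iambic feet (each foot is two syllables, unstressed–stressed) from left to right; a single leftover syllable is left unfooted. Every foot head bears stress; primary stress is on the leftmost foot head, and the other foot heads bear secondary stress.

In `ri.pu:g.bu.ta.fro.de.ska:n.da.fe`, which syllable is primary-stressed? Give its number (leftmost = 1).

2

Parse left to right into iambic (σˈσ) feet: (ri.ˈpu:g) (bu.ˈta) (fro.ˈde) (ska:n.ˈda) fe. Syllable 9 is left unfooted.
Foot heads (stressed positions): 2, 4, 6, 8.
End Rule Leftmost: primary stress on the leftmost head = syllable 2.
Primary stress: syllable 2 → ri.ˈpu:g.bu.ta.fro.de.ska:n.da.fe.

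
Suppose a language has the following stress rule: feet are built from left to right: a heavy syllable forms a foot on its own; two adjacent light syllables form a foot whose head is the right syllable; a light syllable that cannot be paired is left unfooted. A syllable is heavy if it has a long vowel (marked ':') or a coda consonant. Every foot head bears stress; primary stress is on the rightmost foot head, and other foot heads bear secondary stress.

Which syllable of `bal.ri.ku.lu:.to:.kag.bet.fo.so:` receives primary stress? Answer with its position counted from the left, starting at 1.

9

Weights: 1 bal H, 2 ri L, 3 ku L, 4 lu: H, 5 to: H, 6 kag H, 7 bet H, 8 fo L, 9 so: H.
Parse left to right (heavy = foot alone; LL = one foot; stranded L unfooted): (ˈbal) (ri.ˈku) (ˈlu:) (ˈto:) (ˈkag) (ˈbet) fo (ˈso:).
Foot heads: 1, 3, 4, 5, 6, 7, 9.
Primary stress on the rightmost head = syllable 9.
Primary stress: syllable 9 → bal.ri.ku.lu:.to:.kag.bet.fo.ˈso:.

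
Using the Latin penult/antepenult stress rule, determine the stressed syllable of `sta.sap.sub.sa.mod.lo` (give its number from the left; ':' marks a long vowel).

5

Classical Latin: stress the penult if heavy (long vowel or closed), else the antepenult.
Weights: 4 sa L, 5 mod H, 6 lo L.
The penult (syllable 5, mod) is heavy, so it takes stress.
Stress on syllable 5: sta.sap.sub.sa.ˈmod.lo.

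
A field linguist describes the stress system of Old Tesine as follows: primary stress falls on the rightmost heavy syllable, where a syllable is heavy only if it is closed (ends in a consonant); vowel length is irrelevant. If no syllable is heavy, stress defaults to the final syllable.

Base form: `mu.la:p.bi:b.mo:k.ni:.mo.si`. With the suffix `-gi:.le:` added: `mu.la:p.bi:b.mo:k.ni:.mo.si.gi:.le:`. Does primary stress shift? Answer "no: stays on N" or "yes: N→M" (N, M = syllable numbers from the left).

Base `mu.la:p.bi:b.mo:k.ni:.mo.si` (7 syllables):
  Weights: 1 mu L, 2 la:p H, 3 bi:b H, 4 mo:k H, 5 ni: L, 6 mo L, 7 si L.
  Heavy syllables in the domain: 2, 3, 4. The rightmost is syllable 4 (mo:k).
  → primary stress on syllable 4.
Suffixed `mu.la:p.bi:b.mo:k.ni:.mo.si.gi:.le:` (9 syllables):
  Weights: 1 mu L, 2 la:p H, 3 bi:b H, 4 mo:k H, 5 ni: L, 6 mo L, 7 si L, 8 gi: L, 9 le: L.
  Heavy syllables in the domain: 2, 3, 4. The rightmost is syllable 4 (mo:k).
  → primary stress on syllable 4.

no: stays on 4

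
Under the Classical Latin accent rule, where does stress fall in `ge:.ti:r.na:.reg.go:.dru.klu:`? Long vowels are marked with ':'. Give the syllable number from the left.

5

Classical Latin: stress the penult if heavy (long vowel or closed), else the antepenult.
Weights: 5 go: H, 6 dru L, 7 klu: H.
The penult (syllable 6, dru) is light, so stress falls on the antepenult (syllable 5, go:).
Stress on syllable 5: ge:.ti:r.na:.reg.ˈgo:.dru.klu:.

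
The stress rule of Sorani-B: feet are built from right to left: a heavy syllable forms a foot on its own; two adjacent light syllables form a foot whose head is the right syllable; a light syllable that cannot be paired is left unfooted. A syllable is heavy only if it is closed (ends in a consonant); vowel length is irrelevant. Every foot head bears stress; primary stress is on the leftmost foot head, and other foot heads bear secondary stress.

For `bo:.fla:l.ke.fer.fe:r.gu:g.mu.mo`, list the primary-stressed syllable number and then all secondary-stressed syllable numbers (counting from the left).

primary 2, secondary 4, 5, 6, 8

Weights: 1 bo: L, 2 fla:l H, 3 ke L, 4 fer H, 5 fe:r H, 6 gu:g H, 7 mu L, 8 mo L.
Parse right to left (heavy = foot alone; LL = one foot; stranded L unfooted): bo: (ˈfla:l) ke (ˈfer) (ˈfe:r) (ˈgu:g) (mu.ˈmo).
Foot heads: 2, 4, 5, 6, 8.
Primary stress on the leftmost head = syllable 2.
Secondary stress on 4, 5, 6, 8: bo:.ˈfla:l.ke.ˌfer.ˌfe:r.ˌgu:g.mu.ˌmo.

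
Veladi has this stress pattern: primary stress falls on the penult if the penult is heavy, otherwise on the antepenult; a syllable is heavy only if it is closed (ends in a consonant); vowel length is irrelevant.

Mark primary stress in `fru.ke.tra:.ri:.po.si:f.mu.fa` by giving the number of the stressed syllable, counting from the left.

6

Weights: 6 si:f H, 7 mu L, 8 fa L.
The penult (syllable 7, mu) is light, so stress falls on the antepenult (syllable 6, si:f).
Primary stress: syllable 6 → fru.ke.tra:.ri:.po.ˈsi:f.mu.fa.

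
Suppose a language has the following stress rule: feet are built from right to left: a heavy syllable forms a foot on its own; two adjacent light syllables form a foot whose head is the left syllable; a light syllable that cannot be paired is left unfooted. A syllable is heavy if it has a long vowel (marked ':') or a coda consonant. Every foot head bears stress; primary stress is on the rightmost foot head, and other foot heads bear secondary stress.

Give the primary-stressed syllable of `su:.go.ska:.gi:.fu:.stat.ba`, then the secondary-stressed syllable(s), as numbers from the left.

Weights: 1 su: H, 2 go L, 3 ska: H, 4 gi: H, 5 fu: H, 6 stat H, 7 ba L.
Parse right to left (heavy = foot alone; LL = one foot; stranded L unfooted): (ˈsu:) go (ˈska:) (ˈgi:) (ˈfu:) (ˈstat) ba.
Foot heads: 1, 3, 4, 5, 6.
Primary stress on the rightmost head = syllable 6.
Secondary stress on 1, 3, 4, 5: ˌsu:.go.ˌska:.ˌgi:.ˌfu:.ˈstat.ba.

primary 6, secondary 1, 3, 4, 5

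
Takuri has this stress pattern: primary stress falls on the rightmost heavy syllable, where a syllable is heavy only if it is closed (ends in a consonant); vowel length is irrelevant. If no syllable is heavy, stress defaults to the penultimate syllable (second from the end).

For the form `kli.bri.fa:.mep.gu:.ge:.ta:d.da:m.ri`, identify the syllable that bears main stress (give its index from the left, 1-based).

Weights: 1 kli L, 2 bri L, 3 fa: L, 4 mep H, 5 gu: L, 6 ge: L, 7 ta:d H, 8 da:m H, 9 ri L.
Heavy syllables in the domain: 4, 7, 8. The rightmost is syllable 8 (da:m).
Primary stress: syllable 8 → kli.bri.fa:.mep.gu:.ge:.ta:d.ˈda:m.ri.

8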